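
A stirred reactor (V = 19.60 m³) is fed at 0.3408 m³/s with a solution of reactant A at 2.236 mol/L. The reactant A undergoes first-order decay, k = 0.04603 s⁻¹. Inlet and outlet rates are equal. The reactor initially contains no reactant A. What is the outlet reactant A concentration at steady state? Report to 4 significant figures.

0.6131 mol/L

Species balance: V dC/dt = Q C_in − Q C − k V C.
At steady state: 0 = Q C_in − (Q + kV) C_ss, so C_ss = Q C_in/(Q + kV).
C_ss = 0.3408·2.236/(0.3408 + 0.04603·19.60) = 0.762029/1.24299 = 0.613062 mol/L.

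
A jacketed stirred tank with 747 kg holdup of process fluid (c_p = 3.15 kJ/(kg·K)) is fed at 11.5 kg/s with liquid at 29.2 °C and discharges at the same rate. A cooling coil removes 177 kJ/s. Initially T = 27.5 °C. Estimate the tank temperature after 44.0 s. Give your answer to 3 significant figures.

25.9 °C

Energy balance: M c_p dT/dt = ṁ c_p (T_in − T) − 177.
τ = M/ṁ = 64.957 s; T_ss = T_in − Q̇/(ṁ c_p) = 29.2 − 177/(11.5·3.15) = 24.314 °C.
This is linear first-order; T(t) = T_ss + (T₀ − T_ss) e^(−t/τ).
T(44.0) = 24.314 + (3.1861)·e^(−44.0/64.957) = 24.314 + (3.1861)·0.50795 = 25.932 °C.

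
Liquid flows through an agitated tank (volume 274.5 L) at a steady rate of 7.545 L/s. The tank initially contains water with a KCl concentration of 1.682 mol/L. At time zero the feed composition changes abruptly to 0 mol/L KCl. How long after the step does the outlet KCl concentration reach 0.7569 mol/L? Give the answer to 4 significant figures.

29.05 s

Transient balance on the dissolved component: V dC/dt = Q(C_in − C), so τ = V/Q = 36.3817 s.
C(t) = C_in + (C₀ − C_in) e^(−t/τ). Set C = 0.7569 and solve for t:
e^(−t/τ) = (C − C_in)/(C₀ − C_in) = (0.7569 − 0)/(1.682 − 0) = 0.450000
t = −τ ln(…) = 36.3817 × 0.798508 = 29.0511 s.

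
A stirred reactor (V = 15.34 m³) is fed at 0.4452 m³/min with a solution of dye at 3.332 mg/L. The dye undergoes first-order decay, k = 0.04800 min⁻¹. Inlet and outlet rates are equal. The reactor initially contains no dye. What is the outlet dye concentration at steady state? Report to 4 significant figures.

1.256 mg/L

Accumulation = in − out − consumed: V dC/dt = Q C_in − Q C − k V C.
At steady state: 0 = Q C_in − (Q + kV) C_ss, so C_ss = Q C_in/(Q + kV).
C_ss = 0.4452·3.332/(0.4452 + 0.04800·15.34) = 1.48341/1.18152 = 1.25551 mg/L.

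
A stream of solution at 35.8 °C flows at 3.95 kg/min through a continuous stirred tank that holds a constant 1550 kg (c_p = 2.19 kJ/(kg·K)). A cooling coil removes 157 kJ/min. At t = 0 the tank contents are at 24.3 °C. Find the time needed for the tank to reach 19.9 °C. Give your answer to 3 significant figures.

425 min

M c_p dT/dt = ṁ c_p (T_in − T) − Q̇.
τ = M/ṁ = 392.41 min; T_ss = T_in − Q̇/(ṁ c_p) = 17.651 °C.
T(t) = T_ss + (T₀ − T_ss) e^(−t/τ). Set T = 19.9:
e^(−t/τ) = (19.9 − 17.651)/(24.3 − 17.651) = 0.33827
t = −392.41 · ln(0.33827) = 425.33 min.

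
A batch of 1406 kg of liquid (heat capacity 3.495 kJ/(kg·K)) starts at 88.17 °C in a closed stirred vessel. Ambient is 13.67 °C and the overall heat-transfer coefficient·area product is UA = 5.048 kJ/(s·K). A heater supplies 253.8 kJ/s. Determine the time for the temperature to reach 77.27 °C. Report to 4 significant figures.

M c_p dT/dt = −UA(T − T_amb) + Q̇.
τ = M c_p/UA = 973.449 s; T_ss = T_amb + Q̇/UA = 13.67 + 253.8/5.048 = 63.9473 °C.
T(t) = T_ss + (T₀ − T_ss)e^(−t/τ); set T = 77.27:
t = −τ ln[(T − T_ss)/(T₀ − T_ss)] = −973.449 · ln(0.550008) = 581.949 s.

581.9 s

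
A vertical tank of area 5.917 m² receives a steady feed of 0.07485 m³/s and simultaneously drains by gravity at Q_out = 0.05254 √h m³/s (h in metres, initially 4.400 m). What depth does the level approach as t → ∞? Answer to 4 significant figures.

2.030 m

Accumulation of liquid (constant cross-section A): A dh/dt = Q_in − 0.05254 √h. At steady state dh/dt = 0:
Q_in = 0.05254 √h_ss ⇒ √h_ss = 0.07485/0.05254 = 1.42463.
h_ss = 1.42463² = 2.02957 m. (Since h₀ = 4.400 m > h_ss, the level will fall toward this value.)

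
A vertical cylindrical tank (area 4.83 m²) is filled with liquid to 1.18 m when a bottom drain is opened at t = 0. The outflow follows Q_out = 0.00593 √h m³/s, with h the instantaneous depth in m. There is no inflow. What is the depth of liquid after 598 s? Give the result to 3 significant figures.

0.517 m

With no inflow, A dh/dt = −0.00593 √h.
∫ h^(−1/2) dh = −(0.00593/A) ∫ dt, giving 2√h = 2√h₀ − (0.00593/A) t.
√h = √1.18 − 0.00593·598/(2·4.83) = 1.0863 − 0.36710 = 0.71918.
h = 0.71918² = 0.51722 m.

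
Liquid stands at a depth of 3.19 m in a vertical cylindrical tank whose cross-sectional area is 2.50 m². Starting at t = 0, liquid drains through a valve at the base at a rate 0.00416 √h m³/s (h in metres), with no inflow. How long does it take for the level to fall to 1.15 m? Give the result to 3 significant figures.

858 s

A dh/dt = −Q_out = −0.00416 √h.
Separate and integrate: 2(√h − √h₀) = −(0.00416/A) t.
t = 2A(√h₀ − √h)/0.00416 = 2·2.50·(√3.19 − √1.15)/0.00416
  = 5.0000 × (1.7861 − 1.0724) / 0.00416 = 857.78 s.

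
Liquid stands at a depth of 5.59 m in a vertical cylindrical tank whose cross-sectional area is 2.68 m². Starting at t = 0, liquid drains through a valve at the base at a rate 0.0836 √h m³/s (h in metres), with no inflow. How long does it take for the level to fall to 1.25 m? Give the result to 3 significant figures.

A dh/dt = −Q_out = −0.0836 √h.
This is separable: 2 d(√h)/dt = −0.0836/A, so √h = √h₀ − (0.0836/(2A)) t.
t = 2A(√h₀ − √h)/0.0836 = 2·2.68·(√5.59 − √1.25)/0.0836
  = 5.3600 × (2.3643 − 1.1180) / 0.0836 = 79.905 s.

79.9 s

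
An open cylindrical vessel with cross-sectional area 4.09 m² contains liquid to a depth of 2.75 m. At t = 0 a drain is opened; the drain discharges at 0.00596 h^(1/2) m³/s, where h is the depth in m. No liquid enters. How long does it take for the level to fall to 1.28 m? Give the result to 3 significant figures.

723 s

Volume balance on the tank: A dh/dt = −0.00596 √h.
Separate and integrate: 2(√h − √h₀) = −(0.00596/A) t.
t = 2A(√h₀ − √h)/0.00596 = 2·4.09·(√2.75 − √1.28)/0.00596
  = 8.1800 × (1.6583 − 1.1314) / 0.00596 = 723.22 s.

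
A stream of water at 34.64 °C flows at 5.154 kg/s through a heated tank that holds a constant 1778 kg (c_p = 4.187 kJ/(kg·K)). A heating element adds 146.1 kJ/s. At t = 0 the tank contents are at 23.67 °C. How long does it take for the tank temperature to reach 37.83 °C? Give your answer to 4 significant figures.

552.1 s

M c_p dT/dt = ṁ c_p (T_in − T) + Q̇.
τ = M/ṁ = 344.975 s; T_ss = T_in + Q̇/(ṁ c_p) = 41.4102 °C.
T(t) = T_ss + (T₀ − T_ss) e^(−t/τ). Set T = 37.83:
e^(−t/τ) = (37.83 − 41.4102)/(23.67 − 41.4102) = 0.201814
t = −344.975 · ln(0.201814) = 552.101 s.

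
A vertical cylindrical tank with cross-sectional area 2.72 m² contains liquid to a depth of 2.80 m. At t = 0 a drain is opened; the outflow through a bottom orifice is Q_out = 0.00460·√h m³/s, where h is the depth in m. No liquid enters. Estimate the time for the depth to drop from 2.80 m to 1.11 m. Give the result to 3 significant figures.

733 s

Unsteady balance on liquid volume: A dh/dt = −0.00460 √h.
∫ h^(−1/2) dh = −(0.00460/A) ∫ dt, giving 2√h = 2√h₀ − (0.00460/A) t.
t = 2A(√h₀ − √h)/0.00460 = 2·2.72·(√2.80 − √1.11)/0.00460
  = 5.4400 × (1.6733 − 1.0536) / 0.00460 = 732.93 s.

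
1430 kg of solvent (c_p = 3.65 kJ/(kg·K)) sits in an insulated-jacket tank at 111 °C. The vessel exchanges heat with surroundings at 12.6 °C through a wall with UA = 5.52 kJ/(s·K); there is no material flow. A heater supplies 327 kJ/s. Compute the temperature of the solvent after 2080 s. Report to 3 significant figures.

Energy balance: M c_p dT/dt = −UA(T − T_amb) + Q̇.
dT/dt = (T_ss − T)/τ with T_ss = T_amb + Q̇/UA = 12.6 + 327/5.52 = 71.839 °C, τ = M c_p/UA = 1430·3.65/5.52 = 945.56 s.
Solution: T(t) = T_ss + (T₀ − T_ss) e^(−t/τ).
T(2080) = 71.839 + (39.161)·0.11083 = 76.179 °C.

76.2 °C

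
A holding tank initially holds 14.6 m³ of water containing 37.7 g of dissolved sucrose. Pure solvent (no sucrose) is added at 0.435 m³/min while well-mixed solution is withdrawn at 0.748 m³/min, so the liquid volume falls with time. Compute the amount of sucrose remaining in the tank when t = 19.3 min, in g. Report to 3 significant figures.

Total volume: dV/dt = Q_in − Q_out = -0.31300 m³/min, so V(t) = 14.6 − 0.31300 t and V(19.3) = 8.5591 m³.
No sucrose enters, so dm/dt = −Q_out · (m/V).
dm/m = −Q_out dt/(V₀ − 0.31300 t); integrating gives ln(m/m₀) = −(Q_out/(Q_in−Q_out)) ln(V/V₀).
m = m₀ (V₀/V)^(Q_out/(Q_in−Q_out)) = 37.7 × (14.6/8.5591)^(-2.3898) = 10.522 g.

10.5 g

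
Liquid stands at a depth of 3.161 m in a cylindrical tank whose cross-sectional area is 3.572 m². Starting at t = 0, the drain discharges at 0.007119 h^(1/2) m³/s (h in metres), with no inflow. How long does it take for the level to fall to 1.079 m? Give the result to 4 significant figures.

With no inflow, A dh/dt = −0.007119 √h.
∫ h^(−1/2) dh = −(0.007119/A) ∫ dt, giving 2√h = 2√h₀ − (0.007119/A) t.
t = 2A(√h₀ − √h)/0.007119 = 2·3.572·(√3.161 − √1.079)/0.007119
  = 7.14400 × (1.77792 − 1.03875) / 0.007119 = 741.767 s.

741.8 s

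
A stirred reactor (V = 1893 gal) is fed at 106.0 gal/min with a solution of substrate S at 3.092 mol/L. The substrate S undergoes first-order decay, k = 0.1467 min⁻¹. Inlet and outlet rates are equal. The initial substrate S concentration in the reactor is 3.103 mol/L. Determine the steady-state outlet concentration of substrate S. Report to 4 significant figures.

0.8542 mol/L

V dC/dt = Q(C_in − C) − k V C.
Steady state (dC/dt = 0): C_ss = Q C_in/(Q + kV) = C_in/(1 + kV/Q).
C_ss = 106.0·3.092/(106.0 + 0.1467·1893) = 327.752/383.703 = 0.854181 mol/L.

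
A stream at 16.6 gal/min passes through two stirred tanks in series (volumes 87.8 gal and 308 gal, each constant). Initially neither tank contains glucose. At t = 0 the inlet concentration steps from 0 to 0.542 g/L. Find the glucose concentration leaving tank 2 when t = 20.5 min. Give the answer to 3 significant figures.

0.295 g/L

Time constants: τᵢ = Vᵢ/Q for each well-mixed tank.
τ₁ = 87.8/16.6 = 5.2892 min; τ₂ = 308/16.6 = 18.554 min.
Tank 1: C₁ = C_in(1 − e^(−t/τ₁)). Tank 2 (τ₁ ≠ τ₂): C₂ = C_in[1 − (τ₁ e^(−t/τ₁) − τ₂ e^(−t/τ₂))/(τ₁ − τ₂)].
At t = 20.5: e^(−t/τ₁) = 0.020737, e^(−t/τ₂) = 0.33125.
C₂ = 0.542·[1 − (5.2892·0.020737 − 18.554·0.33125)/(-13.265)] = 0.542·0.54493 = 0.29535 g/L.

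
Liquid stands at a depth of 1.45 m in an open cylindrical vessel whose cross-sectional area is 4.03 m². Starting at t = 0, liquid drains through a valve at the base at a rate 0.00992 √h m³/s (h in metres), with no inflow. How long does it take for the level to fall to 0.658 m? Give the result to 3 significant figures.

A dh/dt = −Q_out = −0.00992 √h.
∫ h^(−1/2) dh = −(0.00992/A) ∫ dt, giving 2√h = 2√h₀ − (0.00992/A) t.
t = 2A(√h₀ − √h)/0.00992 = 2·4.03·(√1.45 − √0.658)/0.00992
  = 8.0600 × (1.2042 − 0.81117) / 0.00992 = 319.30 s.

319 s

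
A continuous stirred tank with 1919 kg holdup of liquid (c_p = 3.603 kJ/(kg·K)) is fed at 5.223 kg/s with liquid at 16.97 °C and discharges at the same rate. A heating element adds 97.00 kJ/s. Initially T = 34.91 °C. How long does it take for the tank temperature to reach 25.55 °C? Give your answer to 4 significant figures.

M c_p dT/dt = ṁ c_p (T_in − T) + Q̇.
τ = M/ṁ = 367.413 s; T_ss = T_in + Q̇/(ṁ c_p) = 22.1245 °C.
T(t) = T_ss + (T₀ − T_ss) e^(−t/τ). Set T = 25.55:
e^(−t/τ) = (25.55 − 22.1245)/(34.91 − 22.1245) = 0.267920
t = −367.413 · ln(0.267920) = 483.908 s.

483.9 s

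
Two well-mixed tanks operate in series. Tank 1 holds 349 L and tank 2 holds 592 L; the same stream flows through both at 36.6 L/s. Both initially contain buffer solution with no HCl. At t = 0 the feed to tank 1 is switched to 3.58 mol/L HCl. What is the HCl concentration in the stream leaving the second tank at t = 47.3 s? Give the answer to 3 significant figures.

Each tank obeys Vᵢ dCᵢ/dt = Q(Cᵢ₋₁ − Cᵢ), so τᵢ = Vᵢ/Q.
τ₁ = 349/36.6 = 9.5355 s; τ₂ = 592/36.6 = 16.175 s.
Tank 1: C₁ = C_in(1 − e^(−t/τ₁)). Tank 2 (τ₁ ≠ τ₂): C₂ = C_in[1 − (τ₁ e^(−t/τ₁) − τ₂ e^(−t/τ₂))/(τ₁ − τ₂)].
At t = 47.3: e^(−t/τ₁) = 0.0070101, e^(−t/τ₂) = 0.053703.
C₂ = 3.58·[1 − (9.5355·0.0070101 − 16.175·0.053703)/(-6.6393)] = 3.58·0.87924 = 3.1477 mol/L.

3.15 mol/L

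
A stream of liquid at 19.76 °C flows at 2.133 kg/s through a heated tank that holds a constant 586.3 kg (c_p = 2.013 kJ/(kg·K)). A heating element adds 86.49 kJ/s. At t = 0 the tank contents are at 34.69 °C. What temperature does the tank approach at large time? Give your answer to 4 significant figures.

M c_p dT/dt = ṁ c_p (T_in − T) + Q̇.
At steady state dT/dt = 0 ⇒ T_ss = T_in + Q̇/(ṁ c_p) = 19.76 + 86.49/(2.133·2.013) = 39.9033 °C.

39.90 °C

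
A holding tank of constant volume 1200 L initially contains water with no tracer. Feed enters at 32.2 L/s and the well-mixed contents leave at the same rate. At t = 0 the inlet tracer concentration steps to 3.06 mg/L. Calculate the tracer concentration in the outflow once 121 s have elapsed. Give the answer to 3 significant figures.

2.94 mg/L

Accumulation = in − out for the solute gives V dC/dt = Q(C_in − C).
So dC/dt = (C_in − C)/τ with τ = V/Q = 1200/32.2 = 37.267 s.
This is linear first-order; C(t) = C_in + (C₀ − C_in) e^(−t/τ).
C(121) = 3.06 + (0 − 3.06)·e^(−121/37.267) = 3.06 + (-3.0600)·0.038897 = 2.9410 mg/L.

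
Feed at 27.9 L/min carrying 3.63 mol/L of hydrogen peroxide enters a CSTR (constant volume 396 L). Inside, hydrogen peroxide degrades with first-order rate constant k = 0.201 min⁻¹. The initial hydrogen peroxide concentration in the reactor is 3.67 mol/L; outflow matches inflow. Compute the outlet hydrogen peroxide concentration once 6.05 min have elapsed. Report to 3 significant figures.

Accumulation = in − out − consumed: V dC/dt = Q C_in − Q C − k V C.
This is linear with rate a = Q/V + k = 0.27145 min⁻¹.
C_ss = Q C_in/(Q + kV) = 0.94215 mol/L; C(t) = C_ss + (C₀ − C_ss) e^(−a t).
C(6.05) = 0.94215 + (2.7279)·e^(−0.27145·6.05) = 0.94215 + (2.7279)·0.19353 = 1.4701 mol/L.

1.47 mol/L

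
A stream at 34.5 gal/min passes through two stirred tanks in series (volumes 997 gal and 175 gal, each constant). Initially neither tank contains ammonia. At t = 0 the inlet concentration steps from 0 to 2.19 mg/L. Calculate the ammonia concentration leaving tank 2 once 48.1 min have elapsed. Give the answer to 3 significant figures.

1.69 mg/L

Species balance on tank i: dCᵢ/dt = (Cᵢ₋₁ − Cᵢ)/τᵢ with τᵢ = Vᵢ/Q.
τ₁ = 997/34.5 = 28.899 min; τ₂ = 175/34.5 = 5.0725 min.
Solving the cascade with C₁(0)=C₂(0)=0 gives C₂(t) = C_in[1 − (τ₁ e^(−t/τ₁) − τ₂ e^(−t/τ₂))/(τ₁ − τ₂)].
At t = 48.1: e^(−t/τ₁) = 0.18930, e^(−t/τ₂) = 7.6168e-05.
C₂ = 2.19·[1 − (28.899·0.18930 − 5.0725·7.6168e-05)/(23.826)] = 2.19·0.77042 = 1.6872 mg/L.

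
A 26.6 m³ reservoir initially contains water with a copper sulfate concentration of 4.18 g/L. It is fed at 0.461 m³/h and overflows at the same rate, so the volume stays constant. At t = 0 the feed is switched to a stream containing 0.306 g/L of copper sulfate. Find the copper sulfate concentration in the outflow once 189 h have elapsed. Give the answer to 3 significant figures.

0.452 g/L

Transient balance on the dissolved component: V dC/dt = Q(C_in − C).
Rewrite as dC/dt + C/τ = C_in/τ, τ = V/Q = 57.701 h.
Solution: C(t) = C_in + (C₀ − C_in) e^(−t/τ).
C(189) = 0.306 + (4.18 − 0.306)·e^(−189/57.701) = 0.306 + (3.8740)·0.037797 = 0.45243 g/L.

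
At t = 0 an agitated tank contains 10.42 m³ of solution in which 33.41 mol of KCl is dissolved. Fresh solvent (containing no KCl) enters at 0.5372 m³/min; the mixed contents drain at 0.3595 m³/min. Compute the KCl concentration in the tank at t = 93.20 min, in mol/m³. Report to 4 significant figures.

0.1807 mol/m³

Let m(t) be the amount of KCl. Volume: V(t) = V₀ + (Q_in − Q_out) t = 10.42 + 0.177700 t; V(93.20) = 26.9816 m³.
Solute balance: dm/dt = 0 − Q_out C = −Q_out m/V(t).
Separate: dm/m = −Q_out dt/V(t) ⇒ ln(m/m₀) = −(Q_out/(Q_in−Q_out)) ln(V/V₀).
m = m₀ (V₀/V)^(Q_out/(Q_in−Q_out)) = 33.41 × (10.42/26.9816)^(2.02307) = 4.87463 mol.
C = m/V = 4.87463/26.9816 = 0.180665 mol/m³.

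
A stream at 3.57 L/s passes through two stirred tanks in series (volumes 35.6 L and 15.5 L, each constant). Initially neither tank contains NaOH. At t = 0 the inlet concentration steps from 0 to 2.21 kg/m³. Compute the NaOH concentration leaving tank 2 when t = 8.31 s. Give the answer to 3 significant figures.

Time constants: τᵢ = Vᵢ/Q for each well-mixed tank.
τ₁ = 35.6/3.57 = 9.9720 s; τ₂ = 15.5/3.57 = 4.3417 s.
Tank 1: C₁ = C_in(1 − e^(−t/τ₁)). Tank 2 (τ₁ ≠ τ₂): C₂ = C_in[1 − (τ₁ e^(−t/τ₁) − τ₂ e^(−t/τ₂))/(τ₁ − τ₂)].
At t = 8.31: e^(−t/τ₁) = 0.43460, e^(−t/τ₂) = 0.14749.
C₂ = 2.21·[1 − (9.9720·0.43460 − 4.3417·0.14749)/(5.6303)] = 2.21·0.34400 = 0.76025 kg/m³.

0.760 kg/m³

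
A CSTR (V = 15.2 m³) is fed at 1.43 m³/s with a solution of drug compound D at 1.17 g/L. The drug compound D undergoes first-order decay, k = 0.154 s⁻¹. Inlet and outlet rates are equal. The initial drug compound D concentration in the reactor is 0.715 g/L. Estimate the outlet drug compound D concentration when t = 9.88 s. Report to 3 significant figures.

0.467 g/L

Species balance: V dC/dt = Q C_in − Q C − k V C.
dC/dt = (Q/V) C_in − (Q/V + k) C; effective rate a = Q/V + k = 0.094079 + 0.154 = 0.24808 s⁻¹.
C_ss = Q C_in/(Q + kV) = 0.44370 g/L; C(t) = C_ss + (C₀ − C_ss) e^(−a t).
C(9.88) = 0.44370 + (0.27130)·e^(−0.24808·9.88) = 0.44370 + (0.27130)·0.086206 = 0.46709 g/L.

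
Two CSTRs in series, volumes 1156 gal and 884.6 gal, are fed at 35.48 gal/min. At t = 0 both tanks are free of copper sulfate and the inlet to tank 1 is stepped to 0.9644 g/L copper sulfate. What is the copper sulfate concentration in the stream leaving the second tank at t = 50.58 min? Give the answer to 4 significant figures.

Each tank obeys Vᵢ dCᵢ/dt = Q(Cᵢ₋₁ − Cᵢ), so τᵢ = Vᵢ/Q.
τ₁ = 1156/35.48 = 32.5817 min; τ₂ = 884.6/35.48 = 24.9324 min.
Solving the cascade with C₁(0)=C₂(0)=0 gives C₂(t) = C_in[1 − (τ₁ e^(−t/τ₁) − τ₂ e^(−t/τ₂))/(τ₁ − τ₂)].
At t = 50.58: e^(−t/τ₁) = 0.211738, e^(−t/τ₂) = 0.131508.
C₂ = 0.9644·[1 − (32.5817·0.211738 − 24.9324·0.131508)/(7.64938)] = 0.9644·0.526758 = 0.508005 g/L.

0.5080 g/L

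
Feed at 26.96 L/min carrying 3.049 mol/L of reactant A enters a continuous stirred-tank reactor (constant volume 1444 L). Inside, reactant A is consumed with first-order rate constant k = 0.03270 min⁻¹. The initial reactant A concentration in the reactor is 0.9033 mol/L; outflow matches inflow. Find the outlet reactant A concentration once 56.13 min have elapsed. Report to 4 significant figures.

1.097 mol/L

Accumulation = in − out − consumed: V dC/dt = Q C_in − Q C − k V C.
This is linear with rate a = Q/V + k = 0.0513704 min⁻¹.
C_ss = Q C_in/(Q + kV) = 1.10815 mol/L; C(t) = C_ss + (C₀ − C_ss) e^(−a t).
C(56.13) = 1.10815 + (-0.204847)·e^(−0.0513704·56.13) = 1.10815 + (-0.204847)·0.0559432 = 1.09669 mol/L.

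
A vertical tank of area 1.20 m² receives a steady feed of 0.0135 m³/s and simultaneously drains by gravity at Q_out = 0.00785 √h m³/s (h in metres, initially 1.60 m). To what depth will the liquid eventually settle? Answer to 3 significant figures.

2.96 m

Level balance: A dh/dt = 0.0135 − 0.00785 √h. Setting dh/dt = 0:
Q_in = 0.00785 √h_ss ⇒ √h_ss = 0.0135/0.00785 = 1.7197.
h_ss = 1.7197² = 2.9575 m. (Since h₀ = 1.60 m < h_ss, the level will rise toward this value.)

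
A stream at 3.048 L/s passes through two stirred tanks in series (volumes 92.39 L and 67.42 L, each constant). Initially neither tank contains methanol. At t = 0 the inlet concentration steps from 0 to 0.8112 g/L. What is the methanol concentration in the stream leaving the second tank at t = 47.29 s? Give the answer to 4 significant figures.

Time constants: τᵢ = Vᵢ/Q for each well-mixed tank.
τ₁ = 92.39/3.048 = 30.3117 s; τ₂ = 67.42/3.048 = 22.1194 s.
Tank 1: C₁ = C_in(1 − e^(−t/τ₁)). Tank 2 (τ₁ ≠ τ₂): C₂ = C_in[1 − (τ₁ e^(−t/τ₁) − τ₂ e^(−t/τ₂))/(τ₁ − τ₂)].
At t = 47.29: e^(−t/τ₁) = 0.210110, e^(−t/τ₂) = 0.117897.
C₂ = 0.8112·[1 − (30.3117·0.210110 − 22.1194·0.117897)/(8.19226)] = 0.8112·0.540913 = 0.438789 g/L.

0.4388 g/L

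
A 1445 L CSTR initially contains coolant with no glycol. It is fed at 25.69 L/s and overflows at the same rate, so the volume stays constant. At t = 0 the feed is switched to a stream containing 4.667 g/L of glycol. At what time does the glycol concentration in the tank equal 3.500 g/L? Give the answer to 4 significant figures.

77.96 s

Species balance: V dC/dt = Q(C_in − C) ⇒ τ = V/Q = 56.2476 s.
C(t) = C_in + (C₀ − C_in) e^(−t/τ). Set C = 3.500 and solve for t:
e^(−t/τ) = (C − C_in)/(C₀ − C_in) = (3.500 − 4.667)/(0 − 4.667) = 0.250054
t = −τ ln(…) = 56.2476 × 1.38608 = 77.9636 s.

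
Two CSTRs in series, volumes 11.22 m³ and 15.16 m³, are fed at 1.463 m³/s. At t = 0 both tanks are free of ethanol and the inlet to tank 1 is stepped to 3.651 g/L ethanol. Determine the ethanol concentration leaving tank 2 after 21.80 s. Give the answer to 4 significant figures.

2.543 g/L

Species balance on tank i: dCᵢ/dt = (Cᵢ₋₁ − Cᵢ)/τᵢ with τᵢ = Vᵢ/Q.
τ₁ = 11.22/1.463 = 7.66917 s; τ₂ = 15.16/1.463 = 10.3623 s.
Tank 1: C₁ = C_in(1 − e^(−t/τ₁)). Tank 2 (τ₁ ≠ τ₂): C₂ = C_in[1 − (τ₁ e^(−t/τ₁) − τ₂ e^(−t/τ₂))/(τ₁ − τ₂)].
At t = 21.80: e^(−t/τ₁) = 0.0582769, e^(−t/τ₂) = 0.121994.
C₂ = 3.651·[1 − (7.66917·0.0582769 − 10.3623·0.121994)/(-2.69310)] = 3.651·0.696559 = 2.54314 g/L.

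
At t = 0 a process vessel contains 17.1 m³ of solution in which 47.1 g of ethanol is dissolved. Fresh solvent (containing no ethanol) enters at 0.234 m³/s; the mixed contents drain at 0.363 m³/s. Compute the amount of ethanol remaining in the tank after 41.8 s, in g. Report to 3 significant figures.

Total volume: dV/dt = Q_in − Q_out = -0.12900 m³/s, so V(t) = 17.1 − 0.12900 t and V(41.8) = 11.708 m³.
Species balance (pure solvent in): dm/dt = −Q_out · m/V(t).
dm/m = −Q_out dt/(V₀ − 0.12900 t); integrating gives ln(m/m₀) = −(Q_out/(Q_in−Q_out)) ln(V/V₀).
m = m₀ (V₀/V)^(Q_out/(Q_in−Q_out)) = 47.1 × (17.1/11.708)^(-2.8140) = 16.221 g.

16.2 g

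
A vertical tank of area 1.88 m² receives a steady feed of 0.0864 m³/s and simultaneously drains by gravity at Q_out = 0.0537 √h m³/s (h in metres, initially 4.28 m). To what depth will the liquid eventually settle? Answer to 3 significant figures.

2.59 m

Mass balance (ρ constant): A dh/dt = Q_in − 0.0537 √h. At steady state dh/dt = 0:
Q_in = 0.0537 √h_ss ⇒ √h_ss = 0.0864/0.0537 = 1.6089.
h_ss = 1.6089² = 2.5887 m. (Since h₀ = 4.28 m > h_ss, the level will fall toward this value.)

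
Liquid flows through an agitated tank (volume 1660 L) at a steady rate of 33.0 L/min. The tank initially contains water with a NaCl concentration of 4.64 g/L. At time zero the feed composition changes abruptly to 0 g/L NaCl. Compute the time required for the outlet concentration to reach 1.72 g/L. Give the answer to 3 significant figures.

Species balance: V dC/dt = Q(C_in − C) ⇒ τ = V/Q = 50.303 min.
C(t) = C_in + (C₀ − C_in) e^(−t/τ). Set C = 1.72 and solve for t:
e^(−t/τ) = (C − C_in)/(C₀ − C_in) = (1.72 − 0)/(4.64 − 0) = 0.37069
t = −τ ln(…) = 50.303 × 0.99239 = 49.920 min.

49.9 min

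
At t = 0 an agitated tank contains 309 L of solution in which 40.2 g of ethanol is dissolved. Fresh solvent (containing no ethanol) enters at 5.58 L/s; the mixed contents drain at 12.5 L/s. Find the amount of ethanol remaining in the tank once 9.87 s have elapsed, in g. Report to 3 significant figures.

Total volume: dV/dt = Q_in − Q_out = -6.9200 L/s, so V(t) = 309 − 6.9200 t and V(9.87) = 240.70 L.
Solute balance: dm/dt = 0 − Q_out C = −Q_out m/V(t).
Separate: dm/m = −Q_out dt/V(t) ⇒ ln(m/m₀) = −(Q_out/(Q_in−Q_out)) ln(V/V₀).
m = m₀ (V₀/V)^(Q_out/(Q_in−Q_out)) = 40.2 × (309/240.70)^(-1.8064) = 25.602 g.

25.6 g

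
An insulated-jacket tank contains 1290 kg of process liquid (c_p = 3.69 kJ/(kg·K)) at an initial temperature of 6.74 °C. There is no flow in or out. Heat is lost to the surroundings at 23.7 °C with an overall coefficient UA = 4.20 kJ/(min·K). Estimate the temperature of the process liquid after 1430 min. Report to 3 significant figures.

Lumped-capacitance energy balance: M c_p dT/dt = UA(T_amb − T).
dT/dt = (T_ss − T)/τ with T_ss = T_amb = 23.700 °C, τ = M c_p/UA = 1290·3.69/4.20 = 1133.4 min.
This is linear first-order; T(t) = T_ss + (T₀ − T_ss) e^(−t/τ).
T(1430) = 23.700 + (-16.960)·0.28316 = 18.898 °C.

18.9 °C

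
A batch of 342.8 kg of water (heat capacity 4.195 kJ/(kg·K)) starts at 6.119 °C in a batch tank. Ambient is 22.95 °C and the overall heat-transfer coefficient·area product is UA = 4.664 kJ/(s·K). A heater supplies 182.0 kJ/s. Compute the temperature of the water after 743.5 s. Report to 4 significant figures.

56.96 °C

Unsteady energy balance on the tank contents: M c_p dT/dt = −UA(T − T_amb) + Q̇.
dT/dt = (T_ss − T)/τ with T_ss = T_amb + Q̇/UA = 22.95 + 182.0/4.664 = 61.9723 °C, τ = M c_p/UA = 342.8·4.195/4.664 = 308.329 s.
This is linear first-order; T(t) = T_ss + (T₀ − T_ss) e^(−t/τ).
T(743.5) = 61.9723 + (-55.8533)·0.0896909 = 56.9628 °C.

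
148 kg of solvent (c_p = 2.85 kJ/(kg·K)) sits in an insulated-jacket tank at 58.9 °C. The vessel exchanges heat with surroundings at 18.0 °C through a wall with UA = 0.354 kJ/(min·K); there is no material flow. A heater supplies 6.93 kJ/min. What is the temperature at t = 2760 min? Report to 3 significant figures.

39.7 °C

Heat balance on the well-mixed liquid: M c_p dT/dt = −UA(T − T_amb) + Q̇.
dT/dt = (T_ss − T)/τ with T_ss = T_amb + Q̇/UA = 18.0 + 6.93/0.354 = 37.576 °C, τ = M c_p/UA = 148·2.85/0.354 = 1191.5 min.
Solution: T(t) = T_ss + (T₀ − T_ss) e^(−t/τ).
T(2760) = 37.576 + (21.324)·0.098632 = 39.679 °C.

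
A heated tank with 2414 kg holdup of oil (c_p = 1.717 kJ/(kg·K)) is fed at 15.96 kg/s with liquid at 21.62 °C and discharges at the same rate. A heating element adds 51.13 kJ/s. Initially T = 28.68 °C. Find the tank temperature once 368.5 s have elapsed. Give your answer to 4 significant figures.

23.94 °C

Unsteady energy balance on the tank contents: M c_p dT/dt = ṁ c_p (T_in − T) + 51.13.
Rearrange: dT/dt = (T_ss − T)/τ with τ = M/ṁ = 151.253 s and T_ss = T_in + Q̇/(ṁ c_p) = 23.4858 °C.
Solution: T(t) = T_ss + (T₀ − T_ss) e^(−t/τ).
T(368.5) = 23.4858 + (5.19417)·e^(−368.5/151.253) = 23.4858 + (5.19417)·0.0874828 = 23.9402 °C.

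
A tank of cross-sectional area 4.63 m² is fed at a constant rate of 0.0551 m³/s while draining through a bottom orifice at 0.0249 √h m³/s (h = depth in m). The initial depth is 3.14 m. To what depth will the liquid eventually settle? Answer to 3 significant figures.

4.90 m

Mass balance (ρ constant): A dh/dt = Q_in − 0.0249 √h. At steady state dh/dt = 0:
Q_in = 0.0249 √h_ss ⇒ √h_ss = 0.0551/0.0249 = 2.2129.
h_ss = 2.2129² = 4.8967 m. (Since h₀ = 3.14 m < h_ss, the level will rise toward this value.)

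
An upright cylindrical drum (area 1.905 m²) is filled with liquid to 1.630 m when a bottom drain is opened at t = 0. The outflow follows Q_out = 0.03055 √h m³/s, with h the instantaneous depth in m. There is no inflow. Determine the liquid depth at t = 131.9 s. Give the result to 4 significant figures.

0.04800 m

Accumulation of liquid (constant cross-section A): A dh/dt = −0.03055 √h.
∫ h^(−1/2) dh = −(0.03055/A) ∫ dt, giving 2√h = 2√h₀ − (0.03055/A) t.
√h = √1.630 − 0.03055·131.9/(2·1.905) = 1.27671 − 1.05762 = 0.219091.
h = 0.219091² = 0.0480009 m.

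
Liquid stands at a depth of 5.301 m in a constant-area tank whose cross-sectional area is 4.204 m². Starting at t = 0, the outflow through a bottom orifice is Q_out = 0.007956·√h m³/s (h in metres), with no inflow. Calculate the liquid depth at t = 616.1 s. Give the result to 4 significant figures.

Mass balance (ρ constant): A dh/dt = −0.007956 √h.
∫ h^(−1/2) dh = −(0.007956/A) ∫ dt, giving 2√h = 2√h₀ − (0.007956/A) t.
√h = √5.301 − 0.007956·616.1/(2·4.204) = 2.30239 − 0.582979 = 1.71941.
h = 1.71941² = 2.95637 m.

2.956 m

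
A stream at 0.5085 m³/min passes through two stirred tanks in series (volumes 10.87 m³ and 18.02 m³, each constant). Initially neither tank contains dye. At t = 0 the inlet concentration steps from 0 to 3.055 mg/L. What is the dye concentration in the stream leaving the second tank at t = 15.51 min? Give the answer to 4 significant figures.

Time constants: τᵢ = Vᵢ/Q for each well-mixed tank.
τ₁ = 10.87/0.5085 = 21.3766 min; τ₂ = 18.02/0.5085 = 35.4376 min.
Tank 1: C₁ = C_in(1 − e^(−t/τ₁)). Tank 2 (τ₁ ≠ τ₂): C₂ = C_in[1 − (τ₁ e^(−t/τ₁) − τ₂ e^(−t/τ₂))/(τ₁ − τ₂)].
At t = 15.51: e^(−t/τ₁) = 0.484054, e^(−t/τ₂) = 0.645538.
C₂ = 3.055·[1 − (21.3766·0.484054 − 35.4376·0.645538)/(-14.0610)] = 3.055·0.108960 = 0.332874 mg/L.

0.3329 mg/L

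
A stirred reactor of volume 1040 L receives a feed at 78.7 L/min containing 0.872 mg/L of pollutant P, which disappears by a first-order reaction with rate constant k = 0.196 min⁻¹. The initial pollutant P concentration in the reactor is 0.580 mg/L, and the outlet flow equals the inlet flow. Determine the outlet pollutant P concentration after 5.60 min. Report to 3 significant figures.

0.317 mg/L

Species balance: V dC/dt = Q C_in − Q C − k V C.
dC/dt = (Q/V) C_in − (Q/V + k) C; effective rate a = Q/V + k = 0.075673 + 0.196 = 0.27167 min⁻¹.
C_ss = Q C_in/(Q + kV) = 0.24289 mg/L; C(t) = C_ss + (C₀ − C_ss) e^(−a t).
C(5.60) = 0.24289 + (0.33711)·e^(−0.27167·5.60) = 0.24289 + (0.33711)·0.21841 = 0.31652 mg/L.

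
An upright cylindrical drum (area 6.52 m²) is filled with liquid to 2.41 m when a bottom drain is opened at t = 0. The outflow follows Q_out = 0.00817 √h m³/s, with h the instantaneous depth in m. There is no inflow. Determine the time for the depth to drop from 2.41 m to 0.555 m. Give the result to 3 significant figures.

A dh/dt = −Q_out = −0.00817 √h.
∫ h^(−1/2) dh = −(0.00817/A) ∫ dt, giving 2√h = 2√h₀ − (0.00817/A) t.
t = 2A(√h₀ − √h)/0.00817 = 2·6.52·(√2.41 − √0.555)/0.00817
  = 13.040 × (1.5524 − 0.74498) / 0.00817 = 1288.7 s.

1290 s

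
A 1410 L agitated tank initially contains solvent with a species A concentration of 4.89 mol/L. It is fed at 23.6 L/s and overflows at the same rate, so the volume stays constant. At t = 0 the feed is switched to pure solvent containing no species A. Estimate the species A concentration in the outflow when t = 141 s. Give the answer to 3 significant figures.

0.462 mol/L

Transient balance on the dissolved component: V dC/dt = Q(C_in − C).
Time constant τ = V/Q = 1410/23.6 = 59.746 s.
This is linear first-order; C(t) = C_in + (C₀ − C_in) e^(−t/τ).
C(141) = 0 + (4.89 − 0)·e^(−141/59.746) = 0 + (4.8900)·0.094420 = 0.46171 mol/L.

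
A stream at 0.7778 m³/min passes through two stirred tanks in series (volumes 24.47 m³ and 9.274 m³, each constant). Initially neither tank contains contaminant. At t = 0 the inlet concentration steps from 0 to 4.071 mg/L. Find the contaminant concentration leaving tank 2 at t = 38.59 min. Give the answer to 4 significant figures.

Species balance on tank i: dCᵢ/dt = (Cᵢ₋₁ − Cᵢ)/τᵢ with τᵢ = Vᵢ/Q.
τ₁ = 24.47/0.7778 = 31.4605 min; τ₂ = 9.274/0.7778 = 11.9234 min.
Solving the cascade with C₁(0)=C₂(0)=0 gives C₂(t) = C_in[1 − (τ₁ e^(−t/τ₁) − τ₂ e^(−t/τ₂))/(τ₁ − τ₂)].
At t = 38.59: e^(−t/τ₁) = 0.293283, e^(−t/τ₂) = 0.0393012.
C₂ = 4.071·[1 − (31.4605·0.293283 − 11.9234·0.0393012)/(19.5372)] = 4.071·0.551713 = 2.24603 mg/L.

2.246 mg/L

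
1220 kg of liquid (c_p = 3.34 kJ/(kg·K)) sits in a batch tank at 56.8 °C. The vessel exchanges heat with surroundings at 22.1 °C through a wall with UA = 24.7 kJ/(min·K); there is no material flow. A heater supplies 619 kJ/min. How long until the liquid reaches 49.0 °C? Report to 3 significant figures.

Lumped-capacitance energy balance: M c_p dT/dt = UA(T_amb − T) + Q̇.
τ = M c_p/UA = 164.97 min; T_ss = T_amb + Q̇/UA = 22.1 + 619/24.7 = 47.161 °C.
T(t) = T_ss + (T₀ − T_ss)e^(−t/τ); set T = 49.0:
t = −τ ln[(T − T_ss)/(T₀ − T_ss)] = −164.97 · ln(0.19081) = 273.27 min.

273 min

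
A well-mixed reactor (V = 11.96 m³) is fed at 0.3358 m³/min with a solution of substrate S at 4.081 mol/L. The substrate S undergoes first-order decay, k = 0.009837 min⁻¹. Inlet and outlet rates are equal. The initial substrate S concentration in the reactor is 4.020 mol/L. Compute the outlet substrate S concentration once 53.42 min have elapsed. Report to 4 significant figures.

Accumulation = in − out − consumed: V dC/dt = Q C_in − Q C − k V C.
dC/dt = (Q/V) C_in − (Q/V + k) C; effective rate a = Q/V + k = 0.0280769 + 0.009837 = 0.0379139 min⁻¹.
C_ss = Q C_in/(Q + kV) = 3.02216 mol/L; C(t) = C_ss + (C₀ − C_ss) e^(−a t).
C(53.42) = 3.02216 + (0.997840)·e^(−0.0379139·53.42) = 3.02216 + (0.997840)·0.131946 = 3.15382 mol/L.

3.154 mol/L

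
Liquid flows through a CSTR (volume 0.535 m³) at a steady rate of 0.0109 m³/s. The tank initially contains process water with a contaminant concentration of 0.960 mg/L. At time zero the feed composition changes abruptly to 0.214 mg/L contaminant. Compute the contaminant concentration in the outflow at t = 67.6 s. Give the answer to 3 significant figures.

0.402 mg/L

Mass balance on the solute (V constant): V dC/dt = Q(C_in − C).
So dC/dt = (C_in − C)/τ with τ = V/Q = 0.535/0.0109 = 49.083 s.
Solution: C(t) = C_in + (C₀ − C_in) e^(−t/τ).
C(67.6) = 0.214 + (0.960 − 0.214)·e^(−67.6/49.083) = 0.214 + (0.74600)·0.25227 = 0.40219 mg/L.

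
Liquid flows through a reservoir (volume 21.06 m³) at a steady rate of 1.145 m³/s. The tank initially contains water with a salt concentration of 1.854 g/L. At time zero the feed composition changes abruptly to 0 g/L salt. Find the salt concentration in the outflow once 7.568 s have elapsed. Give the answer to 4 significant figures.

1.229 g/L

Accumulation = in − out for the solute gives V dC/dt = Q(C_in − C).
So dC/dt = (C_in − C)/τ with τ = V/Q = 21.06/1.145 = 18.3930 s.
Integrating: C(t) = C_in + (C₀ − C_in) e^(−t/τ).
C(7.568) = 0 + (1.854 − 0)·e^(−7.568/18.3930) = 0 + (1.85400)·0.662682 = 1.22861 g/L.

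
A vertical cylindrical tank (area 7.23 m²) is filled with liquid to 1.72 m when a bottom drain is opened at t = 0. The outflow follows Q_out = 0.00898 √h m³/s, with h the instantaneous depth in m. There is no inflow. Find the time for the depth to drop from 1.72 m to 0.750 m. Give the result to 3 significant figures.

717 s

With no inflow, A dh/dt = −0.00898 √h.
This is separable: 2 d(√h)/dt = −0.00898/A, so √h = √h₀ − (0.00898/(2A)) t.
t = 2A(√h₀ − √h)/0.00898 = 2·7.23·(√1.72 − √0.750)/0.00898
  = 14.460 × (1.3115 − 0.86603) / 0.00898 = 717.30 s.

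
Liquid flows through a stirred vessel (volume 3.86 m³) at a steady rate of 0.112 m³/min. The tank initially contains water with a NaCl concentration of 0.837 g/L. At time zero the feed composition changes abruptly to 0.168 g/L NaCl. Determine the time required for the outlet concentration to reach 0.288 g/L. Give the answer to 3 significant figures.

Species balance: V dC/dt = Q(C_in − C) ⇒ τ = V/Q = 34.464 min.
C(t) = C_in + (C₀ − C_in) e^(−t/τ). Set C = 0.288 and solve for t:
e^(−t/τ) = (C − C_in)/(C₀ − C_in) = (0.288 − 0.168)/(0.837 − 0.168) = 0.17937
t = −τ ln(…) = 34.464 × 1.7183 = 59.220 min.

59.2 min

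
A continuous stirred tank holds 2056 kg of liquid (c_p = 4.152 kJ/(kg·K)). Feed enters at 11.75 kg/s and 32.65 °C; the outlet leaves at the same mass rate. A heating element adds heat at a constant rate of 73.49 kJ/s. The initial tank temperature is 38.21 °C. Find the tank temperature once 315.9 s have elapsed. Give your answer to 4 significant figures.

34.82 °C

M c_p dT/dt = ṁ c_p (T_in − T) + Q̇.
τ = M/ṁ = 174.979 s; T_ss = T_in + Q̇/(ṁ c_p) = 32.65 + 73.49/(11.75·4.152) = 34.1564 °C.
This is linear first-order; T(t) = T_ss + (T₀ − T_ss) e^(−t/τ).
T(315.9) = 34.1564 + (4.05363)·e^(−315.9/174.979) = 34.1564 + (4.05363)·0.164415 = 34.8229 °C.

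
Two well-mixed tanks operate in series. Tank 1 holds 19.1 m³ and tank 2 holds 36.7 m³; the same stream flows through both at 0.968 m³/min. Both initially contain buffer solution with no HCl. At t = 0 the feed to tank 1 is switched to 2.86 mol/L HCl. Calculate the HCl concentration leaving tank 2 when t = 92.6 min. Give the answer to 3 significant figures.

Species balance on tank i: dCᵢ/dt = (Cᵢ₋₁ − Cᵢ)/τᵢ with τᵢ = Vᵢ/Q.
τ₁ = 19.1/0.968 = 19.731 min; τ₂ = 36.7/0.968 = 37.913 min.
Tank 1: C₁ = C_in(1 − e^(−t/τ₁)). Tank 2 (τ₁ ≠ τ₂): C₂ = C_in[1 − (τ₁ e^(−t/τ₁) − τ₂ e^(−t/τ₂))/(τ₁ − τ₂)].
At t = 92.6: e^(−t/τ₁) = 0.0091589, e^(−t/τ₂) = 0.086950.
C₂ = 2.86·[1 − (19.731·0.0091589 − 37.913·0.086950)/(-18.182)] = 2.86·0.82863 = 2.3699 mol/L.

2.37 mol/L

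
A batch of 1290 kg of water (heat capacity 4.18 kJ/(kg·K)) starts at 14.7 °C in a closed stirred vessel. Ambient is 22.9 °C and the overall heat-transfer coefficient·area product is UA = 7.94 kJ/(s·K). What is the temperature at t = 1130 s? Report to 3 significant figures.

First-law balance (no shaft work): M c_p dT/dt = −UA(T − T_amb).
dT/dt = (T_ss − T)/τ with T_ss = T_amb = 22.900 °C, τ = M c_p/UA = 1290·4.18/7.94 = 679.12 s.
Integrating: T(t) = T_ss + (T₀ − T_ss) e^(−t/τ).
T(1130) = 22.900 + (-8.2000)·0.18939 = 21.347 °C.

21.3 °C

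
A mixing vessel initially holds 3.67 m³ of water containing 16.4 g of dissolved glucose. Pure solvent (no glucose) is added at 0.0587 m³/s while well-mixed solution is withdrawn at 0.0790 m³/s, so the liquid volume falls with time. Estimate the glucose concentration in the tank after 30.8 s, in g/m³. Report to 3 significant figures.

2.60 g/m³

Total volume: dV/dt = Q_in − Q_out = -0.020300 m³/s, so V(t) = 3.67 − 0.020300 t and V(30.8) = 3.0448 m³.
Species balance (pure solvent in): dm/dt = −Q_out · m/V(t).
dm/m = −Q_out dt/(V₀ − 0.020300 t); integrating gives ln(m/m₀) = −(Q_out/(Q_in−Q_out)) ln(V/V₀).
m = m₀ (V₀/V)^(Q_out/(Q_in−Q_out)) = 16.4 × (3.67/3.0448)^(-3.8916) = 7.9283 g.
C = m/V = 7.9283/3.0448 = 2.6039 g/m³.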